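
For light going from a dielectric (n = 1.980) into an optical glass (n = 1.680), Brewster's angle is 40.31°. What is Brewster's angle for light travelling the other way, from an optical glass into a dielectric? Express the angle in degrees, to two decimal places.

θ_B' ≈ 49.69°

Reversing the direction swaps n₁ and n₂, so tan θ_B' = 1/tan θ_B and θ_B' = 90° − θ_B.
Hence θ_B' = 90° − 40.31° = 49.69°.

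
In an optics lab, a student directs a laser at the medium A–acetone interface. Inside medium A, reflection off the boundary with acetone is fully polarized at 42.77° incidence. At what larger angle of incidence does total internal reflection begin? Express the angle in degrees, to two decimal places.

θ_c ≈ 67.67°

From Brewster, n₂/n₁ = tan θ_B = tan 42.77° = 0.9250.
Then sin θ_c = n₂/n₁ = 0.9250, so θ_c = arcsin 0.9250 = 67.67°.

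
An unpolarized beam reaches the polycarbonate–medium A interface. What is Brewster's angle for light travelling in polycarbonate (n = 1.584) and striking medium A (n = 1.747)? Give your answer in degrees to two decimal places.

Here n₂/n₁ = 1.747/1.584 = 1.1029, and Brewster's law gives tan θ_B = n₂/n₁. Taking the arctangent, θ_B = 47.80°.

θ_B ≈ 47.80°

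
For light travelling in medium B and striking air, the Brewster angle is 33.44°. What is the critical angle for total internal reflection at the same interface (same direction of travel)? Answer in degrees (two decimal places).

tan θ_B = n₂/n₁ = tan 33.44° = 0.6604.
Total internal reflection: sin θ_c = n₂/n₁ = 0.6604.
θ_c = arcsin(0.6604) = 41.33°.

θ_c ≈ 41.33°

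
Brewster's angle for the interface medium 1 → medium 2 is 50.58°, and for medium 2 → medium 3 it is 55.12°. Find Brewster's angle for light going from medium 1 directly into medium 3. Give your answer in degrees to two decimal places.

θ_B ≈ 60.19°

n₂/n₁ = tan 50.58° = 1.2166 and n₃/n₂ = tan 55.12° = 1.4345.
So n₃/n₁ = (n₂/n₁)(n₃/n₂) = 1.2166 × 1.4345 = 1.7452.
θ_B(1→3) = arctan(1.7452) = 60.19°.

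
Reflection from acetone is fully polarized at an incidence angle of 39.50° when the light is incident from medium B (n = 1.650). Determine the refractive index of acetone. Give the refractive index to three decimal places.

Full polarization of the reflected beam means tan θ_B = n₂/n₁, where n₁ is the incident medium (medium B).
n₂ = n₁ tan θ_B = 1.650 × tan 39.50° = 1.360.

n ≈ 1.360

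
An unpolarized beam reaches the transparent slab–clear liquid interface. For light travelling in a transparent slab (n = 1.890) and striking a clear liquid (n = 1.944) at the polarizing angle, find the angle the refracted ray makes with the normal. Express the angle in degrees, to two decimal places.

tan θ_B = n₂/n₁ = 1.944/1.890 = 1.0286, so θ_B = 45.81°.
At Brewster's angle the reflected and refracted rays are perpendicular, so θ_t = 90° − θ_B = 90° − 45.81° = 44.19°.

θ_t ≈ 44.19°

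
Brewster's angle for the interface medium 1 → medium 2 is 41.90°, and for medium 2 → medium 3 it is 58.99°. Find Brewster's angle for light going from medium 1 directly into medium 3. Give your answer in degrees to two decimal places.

Each Brewster angle gives a ratio: n₂/n₁ = tan 41.90° = 0.8972, n₃/n₂ = tan 58.99° = 1.6636.
Multiplying, n₃/n₁ = 0.8972 × 1.6636 = 1.4927, and θ_B(1→3) = arctan 1.4927 = 56.18°.

θ_B ≈ 56.18°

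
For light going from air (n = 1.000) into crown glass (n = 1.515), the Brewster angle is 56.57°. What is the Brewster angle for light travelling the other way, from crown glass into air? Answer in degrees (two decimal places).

The two Brewster angles are complementary: θ_B' = 90° − θ_B = 90° − 56.57° = 33.43°.

θ_B' ≈ 33.43°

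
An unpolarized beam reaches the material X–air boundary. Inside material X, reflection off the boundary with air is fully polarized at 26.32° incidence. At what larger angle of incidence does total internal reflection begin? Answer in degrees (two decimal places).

tan θ_B = n₂/n₁ = tan 26.32° = 0.4947.
Total internal reflection: sin θ_c = n₂/n₁ = 0.4947.
θ_c = arcsin(0.4947) = 29.65°.

θ_c ≈ 29.65°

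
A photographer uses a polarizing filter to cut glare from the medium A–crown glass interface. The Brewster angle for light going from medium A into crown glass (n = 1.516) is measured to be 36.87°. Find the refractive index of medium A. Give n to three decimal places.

n ≈ 2.021

At the Brewster angle, tan θ_B = n₂/n₁ with n₁ on the incident side (medium A) and n₂ on the transmitted side (crown glass).
n₁ = n₂ / tan θ_B = 1.516 / tan 36.87° = 2.021.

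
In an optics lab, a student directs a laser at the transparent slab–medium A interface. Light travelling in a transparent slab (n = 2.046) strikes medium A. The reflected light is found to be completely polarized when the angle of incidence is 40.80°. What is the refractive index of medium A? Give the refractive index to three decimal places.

n ≈ 1.766

Full polarization of the reflected beam means tan θ_B = n₂/n₁, where n₁ is the incident medium (a transparent slab).
n₂ = n₁ tan θ_B = 2.046 × tan 40.80° = 1.766.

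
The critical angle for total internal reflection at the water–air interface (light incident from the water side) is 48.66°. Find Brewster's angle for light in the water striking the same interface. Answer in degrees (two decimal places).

n₂/n₁ = sin θ_c = sin 48.66° = 0.7508.
tan θ_B equals the same ratio, so θ_B = arctan(0.7508) = 36.90°.

θ_B ≈ 36.90°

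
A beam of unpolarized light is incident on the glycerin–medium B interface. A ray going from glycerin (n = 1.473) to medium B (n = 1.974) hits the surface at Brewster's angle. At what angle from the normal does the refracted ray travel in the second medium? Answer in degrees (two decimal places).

θ_t ≈ 36.73°

First find Brewster's angle: tan θ_B = 1.974/1.473 = 1.3401, giving θ_B = 53.27°.
At Brewster's angle the reflected and refracted rays are perpendicular, so θ_t = 90° − θ_B = 90° − 53.27° = 36.73°.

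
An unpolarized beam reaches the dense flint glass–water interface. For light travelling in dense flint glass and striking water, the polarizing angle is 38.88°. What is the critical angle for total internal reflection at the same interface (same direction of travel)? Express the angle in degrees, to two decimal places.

θ_c ≈ 53.74°

n₂/n₁ = tan 38.88° = 0.8063; the critical angle satisfies sin θ_c = n₂/n₁.
θ_c = arcsin(0.8063) = 53.74°.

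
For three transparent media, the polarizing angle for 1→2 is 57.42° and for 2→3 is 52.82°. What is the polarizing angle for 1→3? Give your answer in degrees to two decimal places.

Each Brewster angle gives a ratio: n₂/n₁ = tan 57.42° = 1.5649, n₃/n₂ = tan 52.82° = 1.3184.
Multiplying, n₃/n₁ = 1.5649 × 1.3184 = 2.0631, and θ_B(1→3) = arctan 2.0631 = 64.14°.

θ_B ≈ 64.14°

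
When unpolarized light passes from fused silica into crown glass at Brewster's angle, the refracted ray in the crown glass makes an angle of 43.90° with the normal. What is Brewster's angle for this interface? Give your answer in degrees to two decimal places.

Since the reflected and refracted rays are at right angles at the polarizing angle, θ_B + θ_t = 90°.
θ_B = 90° − 43.90° = 46.10°.

θ_B ≈ 46.10°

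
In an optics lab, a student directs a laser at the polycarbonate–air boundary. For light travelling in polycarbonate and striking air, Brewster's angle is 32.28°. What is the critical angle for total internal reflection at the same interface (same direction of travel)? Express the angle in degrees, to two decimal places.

θ_c ≈ 39.17°

tan θ_B = n₂/n₁ = tan 32.28° = 0.6317.
Total internal reflection: sin θ_c = n₂/n₁ = 0.6317.
θ_c = arcsin(0.6317) = 39.17°.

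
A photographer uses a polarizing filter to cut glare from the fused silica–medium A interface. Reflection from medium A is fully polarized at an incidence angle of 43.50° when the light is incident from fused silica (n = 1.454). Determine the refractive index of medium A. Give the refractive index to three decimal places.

Full polarization of the reflected beam means tan θ_B = n₂/n₁, where n₁ is the incident medium (fused silica).
n₂ = n₁ tan θ_B = 1.454 × tan 43.50° = 1.380.

n ≈ 1.380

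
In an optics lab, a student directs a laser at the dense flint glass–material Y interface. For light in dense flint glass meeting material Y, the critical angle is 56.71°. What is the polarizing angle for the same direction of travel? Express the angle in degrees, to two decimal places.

At the critical angle sin θ_c = n₂/n₁, giving n₂/n₁ = sin 56.71° = 0.8359.
Then tan θ_B = n₂/n₁ = 0.8359, so θ_B = arctan 0.8359 = 39.89°.

θ_B ≈ 39.89°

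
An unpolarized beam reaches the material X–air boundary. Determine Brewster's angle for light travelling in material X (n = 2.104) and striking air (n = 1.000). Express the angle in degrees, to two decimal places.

θ_B ≈ 25.42°

tan θ_B = n₂/n₁ = 1.000/2.104 = 0.4753.
So θ_B = arctan 0.4753 = 25.42°.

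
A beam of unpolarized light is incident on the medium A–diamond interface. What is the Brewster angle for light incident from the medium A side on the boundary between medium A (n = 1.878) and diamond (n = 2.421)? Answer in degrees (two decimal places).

tan θ_B = n₂/n₁ = 2.421/1.878 = 1.2891.
So θ_B = arctan 1.2891 = 52.20°.

θ_B ≈ 52.20°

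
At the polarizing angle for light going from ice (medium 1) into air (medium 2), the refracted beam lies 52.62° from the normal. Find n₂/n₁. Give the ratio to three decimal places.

n₂/n₁ ≈ 0.764

At Brewster incidence θ_B = 90° − θ_t = 90° − 52.62° = 37.38°.
tan θ_B = n₂/n₁, so n₂/n₁ = tan 37.38° = 0.764.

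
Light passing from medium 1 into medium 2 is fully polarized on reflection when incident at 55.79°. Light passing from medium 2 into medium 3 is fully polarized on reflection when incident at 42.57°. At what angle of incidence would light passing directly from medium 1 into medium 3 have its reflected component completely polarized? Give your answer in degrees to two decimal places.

θ_B ≈ 53.49°

tan θ_B(1→2) = n₂/n₁ = tan 55.79° = 1.4709.
tan θ_B(2→3) = n₃/n₂ = tan 42.57° = 0.9186.
Multiplying, n₃/n₁ = 1.4709 × 0.9186 = 1.3511, and θ_B(1→3) = arctan 1.3511 = 53.49°.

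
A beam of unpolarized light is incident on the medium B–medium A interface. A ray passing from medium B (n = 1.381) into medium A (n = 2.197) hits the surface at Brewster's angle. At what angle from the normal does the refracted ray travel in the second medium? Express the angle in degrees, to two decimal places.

First find Brewster's angle: tan θ_B = 2.197/1.381 = 1.5909, giving θ_B = 57.85°.
Since θ_B + θ_t = 90° at Brewster incidence, θ_t = 90° − 57.85° = 32.15°.

θ_t ≈ 32.15°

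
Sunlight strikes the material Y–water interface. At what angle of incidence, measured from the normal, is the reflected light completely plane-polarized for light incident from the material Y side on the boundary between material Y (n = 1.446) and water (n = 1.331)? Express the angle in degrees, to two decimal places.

θ_B ≈ 42.63°

Brewster's condition: tan θ_B = n₂/n₁ = 1.331/1.446 = 0.9205.
θ_B = arctan(0.9205) = 42.63°.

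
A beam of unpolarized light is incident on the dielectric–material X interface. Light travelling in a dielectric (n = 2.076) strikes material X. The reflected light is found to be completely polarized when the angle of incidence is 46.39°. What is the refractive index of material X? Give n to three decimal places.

Full polarization of the reflected beam means tan θ_B = n₂/n₁, where n₁ is the incident medium (a dielectric).
n₂ = n₁ tan θ_B = 2.076 × tan 46.39° = 2.179.

n ≈ 2.179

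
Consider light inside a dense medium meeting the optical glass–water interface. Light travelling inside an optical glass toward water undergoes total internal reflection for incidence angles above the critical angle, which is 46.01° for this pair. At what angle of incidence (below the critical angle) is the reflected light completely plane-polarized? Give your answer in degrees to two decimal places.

θ_B ≈ 35.73°

sin θ_c = n₂/n₁, so n₂/n₁ = sin 46.01° = 0.7195.
Brewster: tan θ_B = n₂/n₁ = 0.7195.
θ_B = arctan(0.7195) = 35.73°.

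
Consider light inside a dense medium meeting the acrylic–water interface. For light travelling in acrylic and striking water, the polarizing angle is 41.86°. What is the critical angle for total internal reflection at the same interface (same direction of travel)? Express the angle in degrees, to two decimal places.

tan θ_B = n₂/n₁ = tan 41.86° = 0.8960.
Total internal reflection: sin θ_c = n₂/n₁ = 0.8960.
θ_c = arcsin(0.8960) = 63.64°.

θ_c ≈ 63.64°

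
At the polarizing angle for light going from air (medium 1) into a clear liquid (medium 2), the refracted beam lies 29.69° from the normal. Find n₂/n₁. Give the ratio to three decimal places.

At Brewster incidence θ_B = 90° − θ_t = 90° − 29.69° = 60.31°.
tan θ_B = n₂/n₁, so n₂/n₁ = tan 60.31° = 1.754.

n₂/n₁ ≈ 1.754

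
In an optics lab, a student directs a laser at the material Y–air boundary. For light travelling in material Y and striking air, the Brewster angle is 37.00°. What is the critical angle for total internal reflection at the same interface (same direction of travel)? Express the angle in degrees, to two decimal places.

n₂/n₁ = tan 37.00° = 0.7536; the critical angle satisfies sin θ_c = n₂/n₁.
θ_c = arcsin(0.7536) = 48.90°.

θ_c ≈ 48.90°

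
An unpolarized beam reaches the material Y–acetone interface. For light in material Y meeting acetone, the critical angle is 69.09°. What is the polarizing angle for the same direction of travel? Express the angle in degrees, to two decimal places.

n₂/n₁ = sin θ_c = sin 69.09° = 0.9341.
tan θ_B equals the same ratio, so θ_B = arctan(0.9341) = 43.05°.

θ_B ≈ 43.05°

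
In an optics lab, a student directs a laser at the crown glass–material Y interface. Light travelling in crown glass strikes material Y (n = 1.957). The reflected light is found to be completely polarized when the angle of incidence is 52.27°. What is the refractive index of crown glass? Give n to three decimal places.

Full polarization of the reflected beam means tan θ_B = n₂/n₁, where n₁ is the incident medium (crown glass).
n₁ = n₂ / tan θ_B = 1.957 / tan 52.27° = 1.514.

n ≈ 1.514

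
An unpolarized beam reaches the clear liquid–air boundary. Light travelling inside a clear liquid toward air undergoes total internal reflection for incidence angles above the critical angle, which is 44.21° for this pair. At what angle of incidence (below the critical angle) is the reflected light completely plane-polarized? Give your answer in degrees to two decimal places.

sin θ_c = n₂/n₁, so n₂/n₁ = sin 44.21° = 0.6973.
Brewster: tan θ_B = n₂/n₁ = 0.6973.
θ_B = arctan(0.6973) = 34.89°.

θ_B ≈ 34.89°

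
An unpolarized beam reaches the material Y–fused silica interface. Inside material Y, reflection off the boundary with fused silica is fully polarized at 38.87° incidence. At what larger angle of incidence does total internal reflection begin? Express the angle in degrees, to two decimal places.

n₂/n₁ = tan 38.87° = 0.8060; the critical angle satisfies sin θ_c = n₂/n₁.
θ_c = arcsin(0.8060) = 53.71°.

θ_c ≈ 53.71°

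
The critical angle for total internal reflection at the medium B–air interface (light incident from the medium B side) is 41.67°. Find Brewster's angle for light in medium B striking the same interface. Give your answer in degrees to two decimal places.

θ_B ≈ 33.62°

n₂/n₁ = sin θ_c = sin 41.67° = 0.6648.
tan θ_B equals the same ratio, so θ_B = arctan(0.6648) = 33.62°.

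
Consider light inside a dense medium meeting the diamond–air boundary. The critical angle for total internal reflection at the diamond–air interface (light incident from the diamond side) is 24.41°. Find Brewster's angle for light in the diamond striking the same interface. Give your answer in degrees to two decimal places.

θ_B ≈ 22.45°

At the critical angle sin θ_c = n₂/n₁, giving n₂/n₁ = sin 24.41° = 0.4133.
Then tan θ_B = n₂/n₁ = 0.4133, so θ_B = arctan 0.4133 = 22.45°.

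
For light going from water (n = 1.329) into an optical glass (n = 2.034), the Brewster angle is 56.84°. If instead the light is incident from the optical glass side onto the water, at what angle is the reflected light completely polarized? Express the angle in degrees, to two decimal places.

The two Brewster angles are complementary: θ_B' = 90° − θ_B = 90° − 56.84° = 33.16°.

θ_B' ≈ 33.16°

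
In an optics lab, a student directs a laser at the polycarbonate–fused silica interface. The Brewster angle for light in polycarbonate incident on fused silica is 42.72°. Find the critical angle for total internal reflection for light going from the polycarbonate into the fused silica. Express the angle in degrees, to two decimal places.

θ_c ≈ 67.43°

n₂/n₁ = tan 42.72° = 0.9234; the critical angle satisfies sin θ_c = n₂/n₁.
θ_c = arcsin(0.9234) = 67.43°.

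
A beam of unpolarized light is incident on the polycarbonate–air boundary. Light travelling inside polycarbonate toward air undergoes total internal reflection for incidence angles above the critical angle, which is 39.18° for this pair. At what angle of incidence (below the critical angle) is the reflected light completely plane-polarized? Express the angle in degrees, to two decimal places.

sin θ_c = n₂/n₁, so n₂/n₁ = sin 39.18° = 0.6318.
Brewster: tan θ_B = n₂/n₁ = 0.6318.
θ_B = arctan(0.6318) = 32.28°.

θ_B ≈ 32.28°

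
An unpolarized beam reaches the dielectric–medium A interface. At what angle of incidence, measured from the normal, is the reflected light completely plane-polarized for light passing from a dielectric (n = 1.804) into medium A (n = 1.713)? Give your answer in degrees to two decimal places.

At Brewster's angle the reflected and refracted rays are perpendicular, which with Snell's law gives tan θ_B = n₂/n₁.
Brewster's condition: tan θ_B = n₂/n₁ = 1.713/1.804 = 0.9496. Taking the arctangent, θ_B = 43.52°.

θ_B ≈ 43.52°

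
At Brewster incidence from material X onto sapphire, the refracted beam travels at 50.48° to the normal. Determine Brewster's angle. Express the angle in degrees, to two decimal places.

θ_B ≈ 39.52°

Since the reflected and refracted rays are at right angles at the polarizing angle, θ_B + θ_t = 90°.
So θ_B = 90° − θ_t = 90° − 50.48° = 39.52°.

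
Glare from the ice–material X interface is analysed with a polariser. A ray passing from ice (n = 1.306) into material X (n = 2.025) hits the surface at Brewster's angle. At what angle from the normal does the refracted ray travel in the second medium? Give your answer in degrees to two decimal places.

First find Brewster's angle: tan θ_B = 2.025/1.306 = 1.5505, giving θ_B = 57.18°.
At Brewster's angle the reflected and refracted rays are perpendicular, so θ_t = 90° − θ_B = 90° − 57.18° = 32.82°.

θ_t ≈ 32.82°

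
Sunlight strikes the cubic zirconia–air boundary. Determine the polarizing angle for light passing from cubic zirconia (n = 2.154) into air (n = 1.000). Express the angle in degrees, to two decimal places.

θ_B ≈ 24.90°

Brewster's condition: tan θ_B = n₂/n₁ = 1.000/2.154 = 0.4643. Taking the arctangent, θ_B = 24.90°.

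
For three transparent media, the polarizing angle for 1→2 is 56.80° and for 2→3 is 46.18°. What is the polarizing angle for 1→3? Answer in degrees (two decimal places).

θ_B ≈ 57.87°

Each Brewster angle gives a ratio: n₂/n₁ = tan 56.80° = 1.5282, n₃/n₂ = tan 46.18° = 1.0421.
Multiplying, n₃/n₁ = 1.5282 × 1.0421 = 1.5924, and θ_B(1→3) = arctan 1.5924 = 57.87°.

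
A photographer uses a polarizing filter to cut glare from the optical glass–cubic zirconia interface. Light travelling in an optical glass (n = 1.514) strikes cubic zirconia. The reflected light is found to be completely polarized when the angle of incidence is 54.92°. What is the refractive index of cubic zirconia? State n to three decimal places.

n ≈ 2.156

Full polarization of the reflected beam means tan θ_B = n₂/n₁, where n₁ is the incident medium (an optical glass).
n₂ = n₁ tan θ_B = 1.514 × tan 54.92° = 2.156.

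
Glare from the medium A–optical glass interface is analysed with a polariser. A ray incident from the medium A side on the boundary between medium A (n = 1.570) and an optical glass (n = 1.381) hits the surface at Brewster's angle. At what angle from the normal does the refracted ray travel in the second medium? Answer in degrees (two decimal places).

First find Brewster's angle: tan θ_B = 1.381/1.570 = 0.8796, giving θ_B = 41.34°.
Since θ_B + θ_t = 90° at Brewster incidence, θ_t = 90° − 41.34° = 48.66°.

θ_t ≈ 48.66°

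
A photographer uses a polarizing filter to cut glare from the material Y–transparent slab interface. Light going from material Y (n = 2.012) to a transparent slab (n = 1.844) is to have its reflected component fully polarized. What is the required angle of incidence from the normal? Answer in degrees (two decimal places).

Brewster's condition: tan θ_B = n₂/n₁ = 1.844/2.012 = 0.9165. Taking the arctangent, θ_B = 42.51°.

θ_B ≈ 42.51°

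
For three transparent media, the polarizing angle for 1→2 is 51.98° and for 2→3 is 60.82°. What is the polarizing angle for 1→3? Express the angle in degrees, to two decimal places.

θ_B ≈ 66.41°

tan θ_B(1→2) = n₂/n₁ = tan 51.98° = 1.2790.
tan θ_B(2→3) = n₃/n₂ = tan 60.82° = 1.7908.
So n₃/n₁ = (n₂/n₁)(n₃/n₂) = 1.2790 × 1.7908 = 2.2904.
θ_B(1→3) = arctan(2.2904) = 66.41°.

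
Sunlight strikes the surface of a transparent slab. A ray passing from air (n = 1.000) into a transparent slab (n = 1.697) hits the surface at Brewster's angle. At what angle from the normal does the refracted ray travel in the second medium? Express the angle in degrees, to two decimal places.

θ_t ≈ 30.51°

tan θ_B = n₂/n₁ = 1.697/1.000 = 1.6970, so θ_B = 59.49°.
The refracted ray is perpendicular to the reflected ray, so θ_t = 90° − θ_B = 30.51°.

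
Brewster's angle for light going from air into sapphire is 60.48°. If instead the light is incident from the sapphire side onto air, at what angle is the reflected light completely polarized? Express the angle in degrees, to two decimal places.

tan θ_B' = n₁/n₂ = 1/tan θ_B, so θ_B' = 90° − θ_B.
θ_B' = 90° − 60.48° = 29.52°.

θ_B' ≈ 29.52°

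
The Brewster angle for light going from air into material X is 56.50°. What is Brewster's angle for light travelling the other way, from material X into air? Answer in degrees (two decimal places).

θ_B' ≈ 33.50°

tan θ_B' = n₁/n₂ = 1/tan θ_B, so θ_B' = 90° − θ_B.
θ_B' = 90° − 56.50° = 33.50°.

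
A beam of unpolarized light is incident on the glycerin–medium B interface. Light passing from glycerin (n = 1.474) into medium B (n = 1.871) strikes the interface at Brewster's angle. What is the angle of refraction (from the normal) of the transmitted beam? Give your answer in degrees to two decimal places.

θ_B = arctan(n₂/n₁) = arctan(1.871/1.474) = 51.77°.
The refracted ray is perpendicular to the reflected ray, so θ_t = 90° − θ_B = 38.23°.

θ_t ≈ 38.23°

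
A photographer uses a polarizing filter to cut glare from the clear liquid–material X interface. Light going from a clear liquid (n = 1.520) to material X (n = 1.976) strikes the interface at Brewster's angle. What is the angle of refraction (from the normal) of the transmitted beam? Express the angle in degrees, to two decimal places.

θ_B = arctan(n₂/n₁) = arctan(1.976/1.520) = 52.43°.
At Brewster's angle the reflected and refracted rays are perpendicular, so θ_t = 90° − θ_B = 90° − 52.43° = 37.57°.

θ_t ≈ 37.57°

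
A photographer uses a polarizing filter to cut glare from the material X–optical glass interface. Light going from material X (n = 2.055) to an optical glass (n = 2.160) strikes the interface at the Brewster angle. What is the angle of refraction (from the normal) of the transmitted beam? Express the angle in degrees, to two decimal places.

θ_B = arctan(n₂/n₁) = arctan(2.160/2.055) = 46.43°.
Since θ_B + θ_t = 90° at Brewster incidence, θ_t = 90° − 46.43° = 43.57°.

θ_t ≈ 43.57°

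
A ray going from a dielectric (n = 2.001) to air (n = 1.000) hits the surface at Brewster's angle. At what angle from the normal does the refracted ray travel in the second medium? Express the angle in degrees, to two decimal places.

θ_B = arctan(n₂/n₁) = arctan(1.000/2.001) = 26.55°.
The refracted ray is perpendicular to the reflected ray, so θ_t = 90° − θ_B = 63.45°.

θ_t ≈ 63.45°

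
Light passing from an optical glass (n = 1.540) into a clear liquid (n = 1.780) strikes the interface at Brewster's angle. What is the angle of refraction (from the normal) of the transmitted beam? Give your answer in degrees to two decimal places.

tan θ_B = n₂/n₁ = 1.780/1.540 = 1.1558, so θ_B = 49.13°.
Since θ_B + θ_t = 90° at Brewster incidence, θ_t = 90° − 49.13° = 40.87°.

θ_t ≈ 40.87°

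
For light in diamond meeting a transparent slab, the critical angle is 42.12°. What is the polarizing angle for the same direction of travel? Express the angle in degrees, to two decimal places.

n₂/n₁ = sin θ_c = sin 42.12° = 0.6707.
tan θ_B equals the same ratio, so θ_B = arctan(0.6707) = 33.85°.

θ_B ≈ 33.85°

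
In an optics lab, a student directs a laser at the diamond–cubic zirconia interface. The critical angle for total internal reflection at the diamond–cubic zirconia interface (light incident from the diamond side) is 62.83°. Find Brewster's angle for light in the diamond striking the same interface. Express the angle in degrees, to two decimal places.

θ_B ≈ 41.66°

n₂/n₁ = sin θ_c = sin 62.83° = 0.8897.
tan θ_B equals the same ratio, so θ_B = arctan(0.8897) = 41.66°.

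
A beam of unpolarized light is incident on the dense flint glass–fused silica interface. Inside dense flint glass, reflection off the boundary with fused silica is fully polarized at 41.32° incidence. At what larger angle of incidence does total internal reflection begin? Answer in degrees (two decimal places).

From Brewster, n₂/n₁ = tan θ_B = tan 41.32° = 0.8791.
Then sin θ_c = n₂/n₁ = 0.8791, so θ_c = arcsin 0.8791 = 61.54°.

θ_c ≈ 61.54°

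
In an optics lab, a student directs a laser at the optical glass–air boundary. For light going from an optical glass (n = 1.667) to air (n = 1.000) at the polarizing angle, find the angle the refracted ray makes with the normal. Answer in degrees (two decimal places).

θ_t ≈ 59.04°

First find Brewster's angle: tan θ_B = 1.000/1.667 = 0.5999, giving θ_B = 30.96°.
At Brewster's angle the reflected and refracted rays are perpendicular, so θ_t = 90° − θ_B = 90° − 30.96° = 59.04°.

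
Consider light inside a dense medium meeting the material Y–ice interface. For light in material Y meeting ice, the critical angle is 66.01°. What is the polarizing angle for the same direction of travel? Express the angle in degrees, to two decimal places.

n₂/n₁ = sin θ_c = sin 66.01° = 0.9136.
tan θ_B equals the same ratio, so θ_B = arctan(0.9136) = 42.42°.

θ_B ≈ 42.42°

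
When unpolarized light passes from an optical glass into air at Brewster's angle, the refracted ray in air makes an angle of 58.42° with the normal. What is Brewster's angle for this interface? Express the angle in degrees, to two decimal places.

θ_B ≈ 31.58°

Since the reflected and refracted rays are at right angles at the polarizing angle, θ_B + θ_t = 90°.
So θ_B = 90° − θ_t = 90° − 58.42° = 31.58°.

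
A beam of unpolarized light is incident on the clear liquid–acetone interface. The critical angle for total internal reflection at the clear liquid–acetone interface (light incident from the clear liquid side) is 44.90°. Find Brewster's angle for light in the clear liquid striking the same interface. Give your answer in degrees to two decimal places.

θ_B ≈ 35.22°

n₂/n₁ = sin θ_c = sin 44.90° = 0.7059.
tan θ_B equals the same ratio, so θ_B = arctan(0.7059) = 35.22°.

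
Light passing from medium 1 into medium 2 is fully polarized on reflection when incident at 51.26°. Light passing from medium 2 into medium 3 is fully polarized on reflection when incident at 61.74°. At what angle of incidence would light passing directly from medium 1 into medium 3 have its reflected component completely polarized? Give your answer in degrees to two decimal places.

Each Brewster angle gives a ratio: n₂/n₁ = tan 51.26° = 1.2464, n₃/n₂ = tan 61.74° = 1.8603.
n₃/n₁ = 2.3187. Then tan θ_B(1→3) = n₃/n₁, so θ_B(1→3) = arctan(2.3187) = 66.67°.

θ_B ≈ 66.67°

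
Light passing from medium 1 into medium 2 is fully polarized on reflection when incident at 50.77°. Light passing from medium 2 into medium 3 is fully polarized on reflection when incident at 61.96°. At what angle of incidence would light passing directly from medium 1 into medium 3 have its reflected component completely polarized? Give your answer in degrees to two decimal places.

Each Brewster angle gives a ratio: n₂/n₁ = tan 50.77° = 1.2248, n₃/n₂ = tan 61.96° = 1.8776.
n₃/n₁ = 2.2997. Then tan θ_B(1→3) = n₃/n₁, so θ_B(1→3) = arctan(2.2997) = 66.50°.

θ_B ≈ 66.50°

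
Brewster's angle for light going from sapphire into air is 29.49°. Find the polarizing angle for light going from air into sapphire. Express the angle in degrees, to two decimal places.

Reversing the direction swaps n₁ and n₂, so tan θ_B' = 1/tan θ_B and θ_B' = 90° − θ_B.
Hence θ_B' = 90° − 29.49° = 60.51°.

θ_B' ≈ 60.51°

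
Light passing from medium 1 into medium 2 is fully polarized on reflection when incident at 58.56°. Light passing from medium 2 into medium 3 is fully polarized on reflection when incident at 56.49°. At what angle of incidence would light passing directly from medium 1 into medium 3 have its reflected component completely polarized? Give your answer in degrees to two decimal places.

θ_B ≈ 67.96°

Each Brewster angle gives a ratio: n₂/n₁ = tan 58.56° = 1.6357, n₃/n₂ = tan 56.49° = 1.5103.
Multiplying, n₃/n₁ = 1.6357 × 1.5103 = 2.4703, and θ_B(1→3) = arctan 2.4703 = 67.96°.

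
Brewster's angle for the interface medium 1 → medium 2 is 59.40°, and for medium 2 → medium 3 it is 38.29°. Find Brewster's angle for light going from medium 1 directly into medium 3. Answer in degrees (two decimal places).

Each Brewster angle gives a ratio: n₂/n₁ = tan 59.40° = 1.6909, n₃/n₂ = tan 38.29° = 0.7895.
n₃/n₁ = 1.3349. Then tan θ_B(1→3) = n₃/n₁, so θ_B(1→3) = arctan(1.3349) = 53.16°.

θ_B ≈ 53.16°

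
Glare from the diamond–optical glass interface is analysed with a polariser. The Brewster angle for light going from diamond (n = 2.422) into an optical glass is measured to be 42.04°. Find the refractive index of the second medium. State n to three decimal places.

Full polarization of the reflected beam means tan θ_B = n₂/n₁, where n₁ is the incident medium (diamond).
n₂ = n₁ tan θ_B = 2.422 × tan 42.04° = 2.184.

n ≈ 2.184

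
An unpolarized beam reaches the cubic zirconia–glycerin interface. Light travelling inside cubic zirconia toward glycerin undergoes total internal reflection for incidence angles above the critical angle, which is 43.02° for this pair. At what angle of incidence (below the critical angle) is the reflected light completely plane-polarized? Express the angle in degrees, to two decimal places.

θ_B ≈ 34.30°

At the critical angle sin θ_c = n₂/n₁, giving n₂/n₁ = sin 43.02° = 0.6823.
Then tan θ_B = n₂/n₁ = 0.6823, so θ_B = arctan 0.6823 = 34.30°.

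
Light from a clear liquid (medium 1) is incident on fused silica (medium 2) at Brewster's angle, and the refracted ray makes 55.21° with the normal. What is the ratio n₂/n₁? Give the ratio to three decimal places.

θ_B + θ_t = 90°, so θ_B = 90° − 55.21° = 34.79°.
Then n₂/n₁ = tan θ_B = tan 34.79° = 0.695.

n₂/n₁ ≈ 0.695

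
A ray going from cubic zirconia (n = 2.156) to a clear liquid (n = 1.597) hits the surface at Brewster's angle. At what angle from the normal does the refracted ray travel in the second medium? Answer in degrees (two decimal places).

θ_t ≈ 53.47°

First find Brewster's angle: tan θ_B = 1.597/2.156 = 0.7407, giving θ_B = 36.53°.
Since θ_B + θ_t = 90° at Brewster incidence, θ_t = 90° − 36.53° = 53.47°.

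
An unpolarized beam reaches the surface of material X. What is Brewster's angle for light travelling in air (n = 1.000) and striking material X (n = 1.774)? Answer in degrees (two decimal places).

tan θ_B = n₂/n₁ = 1.774/1.000 = 1.7740. Taking the arctangent, θ_B = 60.59°.

θ_B ≈ 60.59°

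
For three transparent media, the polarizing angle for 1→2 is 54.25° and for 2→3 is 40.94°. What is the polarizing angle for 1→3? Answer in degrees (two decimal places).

θ_B ≈ 50.31°

Each Brewster angle gives a ratio: n₂/n₁ = tan 54.25° = 1.3891, n₃/n₂ = tan 40.94° = 0.8674.
n₃/n₁ = 1.2050. Then tan θ_B(1→3) = n₃/n₁, so θ_B(1→3) = arctan(1.2050) = 50.31°.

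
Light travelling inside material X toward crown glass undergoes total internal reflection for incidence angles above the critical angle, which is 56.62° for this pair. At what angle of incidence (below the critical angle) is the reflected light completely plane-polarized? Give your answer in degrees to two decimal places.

n₂/n₁ = sin θ_c = sin 56.62° = 0.8350.
tan θ_B equals the same ratio, so θ_B = arctan(0.8350) = 39.86°.

θ_B ≈ 39.86°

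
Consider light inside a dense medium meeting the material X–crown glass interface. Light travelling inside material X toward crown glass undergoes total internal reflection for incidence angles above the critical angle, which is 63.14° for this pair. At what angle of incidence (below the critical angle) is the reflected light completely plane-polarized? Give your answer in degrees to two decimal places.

n₂/n₁ = sin θ_c = sin 63.14° = 0.8921.
tan θ_B equals the same ratio, so θ_B = arctan(0.8921) = 41.74°.

θ_B ≈ 41.74°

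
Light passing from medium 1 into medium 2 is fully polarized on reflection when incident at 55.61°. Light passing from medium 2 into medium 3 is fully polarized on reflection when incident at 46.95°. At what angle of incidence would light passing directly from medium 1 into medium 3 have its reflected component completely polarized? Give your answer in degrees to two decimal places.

Each Brewster angle gives a ratio: n₂/n₁ = tan 55.61° = 1.4610, n₃/n₂ = tan 46.95° = 1.0705.
So n₃/n₁ = (n₂/n₁)(n₃/n₂) = 1.4610 × 1.0705 = 1.5640.
θ_B(1→3) = arctan(1.5640) = 57.41°.

θ_B ≈ 57.41°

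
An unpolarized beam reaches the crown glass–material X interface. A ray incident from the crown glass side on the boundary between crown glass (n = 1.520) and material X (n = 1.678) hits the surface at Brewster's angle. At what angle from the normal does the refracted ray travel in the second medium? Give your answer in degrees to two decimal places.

First find Brewster's angle: tan θ_B = 1.678/1.520 = 1.1039, giving θ_B = 47.83°.
At Brewster's angle the reflected and refracted rays are perpendicular, so θ_t = 90° − θ_B = 90° − 47.83° = 42.17°.

θ_t ≈ 42.17°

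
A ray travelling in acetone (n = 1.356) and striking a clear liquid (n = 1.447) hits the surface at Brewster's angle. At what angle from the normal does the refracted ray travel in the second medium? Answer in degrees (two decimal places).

First find Brewster's angle: tan θ_B = 1.447/1.356 = 1.0671, giving θ_B = 46.86°.
At Brewster's angle the reflected and refracted rays are perpendicular, so θ_t = 90° − θ_B = 90° − 46.86° = 43.14°.

θ_t ≈ 43.14°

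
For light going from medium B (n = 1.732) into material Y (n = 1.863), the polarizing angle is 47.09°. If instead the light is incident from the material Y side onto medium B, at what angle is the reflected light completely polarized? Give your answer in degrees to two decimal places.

tan θ_B' = n₁/n₂ = 1/tan θ_B, so θ_B' = 90° − θ_B.
θ_B' = 90° − 47.09° = 42.91°.

θ_B' ≈ 42.91°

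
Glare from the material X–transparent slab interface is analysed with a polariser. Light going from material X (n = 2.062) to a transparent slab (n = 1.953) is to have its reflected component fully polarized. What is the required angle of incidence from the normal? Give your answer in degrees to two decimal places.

The reflected p-component vanishes when tan θ_B = n₂/n₁.
tan θ_B = n₂/n₁ = 1.953/2.062 = 0.9471. Taking the arctangent, θ_B = 43.44°.

θ_B ≈ 43.44°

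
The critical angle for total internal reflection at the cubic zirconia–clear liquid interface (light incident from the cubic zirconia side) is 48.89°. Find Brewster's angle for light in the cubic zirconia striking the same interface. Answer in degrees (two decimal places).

At the critical angle sin θ_c = n₂/n₁, giving n₂/n₁ = sin 48.89° = 0.7534.
Then tan θ_B = n₂/n₁ = 0.7534, so θ_B = arctan 0.7534 = 37.00°.

θ_B ≈ 37.00°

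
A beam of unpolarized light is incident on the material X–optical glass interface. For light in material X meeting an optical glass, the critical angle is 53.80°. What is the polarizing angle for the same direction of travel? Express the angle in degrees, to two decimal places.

n₂/n₁ = sin θ_c = sin 53.80° = 0.8070.
tan θ_B equals the same ratio, so θ_B = arctan(0.8070) = 38.90°.

θ_B ≈ 38.90°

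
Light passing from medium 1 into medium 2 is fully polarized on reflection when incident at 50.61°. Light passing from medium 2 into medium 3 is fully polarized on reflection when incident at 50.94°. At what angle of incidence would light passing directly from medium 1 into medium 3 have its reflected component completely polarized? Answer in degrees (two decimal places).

n₂/n₁ = tan 50.61° = 1.2179 and n₃/n₂ = tan 50.94° = 1.2323.
Multiplying, n₃/n₁ = 1.2179 × 1.2323 = 1.5007, and θ_B(1→3) = arctan 1.5007 = 56.32°.

θ_B ≈ 56.32°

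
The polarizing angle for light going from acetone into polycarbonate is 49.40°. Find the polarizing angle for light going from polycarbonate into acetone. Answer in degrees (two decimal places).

Reversing the direction swaps n₁ and n₂, so tan θ_B' = 1/tan θ_B and θ_B' = 90° − θ_B.
Hence θ_B' = 90° − 49.40° = 40.60°.

θ_B' ≈ 40.60°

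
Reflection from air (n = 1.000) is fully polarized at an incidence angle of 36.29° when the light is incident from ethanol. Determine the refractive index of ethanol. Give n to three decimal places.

n ≈ 1.362

Brewster's law: tan θ_B = n₂/n₁ (light incident in ethanol, refracted into air).
n₁ = n₂ / tan θ_B = 1.000 / tan 36.29° = 1.362.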